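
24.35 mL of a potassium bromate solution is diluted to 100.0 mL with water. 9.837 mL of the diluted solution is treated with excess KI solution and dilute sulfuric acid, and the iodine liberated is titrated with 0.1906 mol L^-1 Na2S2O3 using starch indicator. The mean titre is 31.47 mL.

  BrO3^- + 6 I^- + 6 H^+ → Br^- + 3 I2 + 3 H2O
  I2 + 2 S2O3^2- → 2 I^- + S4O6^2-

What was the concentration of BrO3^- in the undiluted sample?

n(S2O3^2-) = 0.03147 × 0.1906 = 5.998 × 10^-3 mol
n(I2) = n(S2O3^2-)/2 = 2.999 × 10^-3 mol
From the 1:3 ratio, n(BrO3^-) in the aliquot = 1/3 × 2.999 × 10^-3 = 9.997 × 10^-4 mol
[BrO3^-]_dilute = 9.997 × 10^-4 / 0.009837 = 0.1016 mol/L
[BrO3^-]_original = 0.1016 × 100.0/24.35 = 0.4174 mol/L

0.4174 mol/L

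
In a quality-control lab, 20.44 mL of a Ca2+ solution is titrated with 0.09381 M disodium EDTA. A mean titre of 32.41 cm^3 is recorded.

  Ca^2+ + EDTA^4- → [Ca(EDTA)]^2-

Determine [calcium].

n(EDTA) = 0.03241 L × 0.09381 mol/L = 3.040 × 10^-3 mol
n(Ca2+) = 3.040 × 10^-3 mol (1:1 mole ratio)
[Ca2+] = 3.040 × 10^-3 mol / 0.02044 L = 0.1487 mol/L

0.1487 M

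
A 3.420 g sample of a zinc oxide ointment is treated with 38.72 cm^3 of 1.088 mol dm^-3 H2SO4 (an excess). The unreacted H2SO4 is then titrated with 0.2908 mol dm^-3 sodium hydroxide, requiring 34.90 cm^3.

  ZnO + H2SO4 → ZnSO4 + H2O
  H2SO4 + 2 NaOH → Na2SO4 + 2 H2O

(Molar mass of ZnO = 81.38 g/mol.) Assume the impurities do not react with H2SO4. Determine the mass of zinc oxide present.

n(H2SO4) added = 0.03872 × 1.088 = 0.04213 mol
n(NaOH) used in back-titration = 0.03490 × 0.2908 = 0.01015 mol
From the 1:2 ratio, n(H2SO4) left over = 1/2 × 0.01015 = 5.074 × 10^-3 mol
n(H2SO4) consumed by analyte = 0.04213 − 5.074 × 10^-3 = 0.03705 mol
n(ZnO) = 0.03705 mol (1:1 ratio)
mass of ZnO = 0.03705 × 81.38 = 3.015 g

3.015 g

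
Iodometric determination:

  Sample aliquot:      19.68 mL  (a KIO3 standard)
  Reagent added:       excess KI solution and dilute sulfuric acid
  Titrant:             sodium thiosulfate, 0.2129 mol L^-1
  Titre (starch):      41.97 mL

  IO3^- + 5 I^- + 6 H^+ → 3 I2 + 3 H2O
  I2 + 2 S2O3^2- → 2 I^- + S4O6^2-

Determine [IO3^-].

0.07567 mol/L

n(S2O3^2-) = 0.04197 × 0.2129 = 8.935 × 10^-3 mol
n(I2) = n(S2O3^2-)/2 = 4.468 × 10^-3 mol
From the 1:3 ratio, n(IO3^-) in the aliquot = 1/3 × 4.468 × 10^-3 = 1.489 × 10^-3 mol
[IO3^-] = 1.489 × 10^-3 / 0.01968 = 0.07567 mol/L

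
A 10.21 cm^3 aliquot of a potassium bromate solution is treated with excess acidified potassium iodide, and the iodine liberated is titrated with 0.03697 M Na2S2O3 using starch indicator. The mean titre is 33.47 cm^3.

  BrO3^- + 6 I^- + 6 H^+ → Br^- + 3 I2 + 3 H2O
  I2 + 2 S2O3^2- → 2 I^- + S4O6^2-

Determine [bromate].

n(S2O3^2-) = 0.03347 × 0.03697 = 1.237 × 10^-3 mol
n(I2) = n(S2O3^2-)/2 = 6.187 × 10^-4 mol
From the 1:3 ratio, n(BrO3^-) in the aliquot = 1/3 × 6.187 × 10^-4 = 2.062 × 10^-4 mol
[BrO3^-] = 2.062 × 10^-4 / 0.01021 = 0.02020 mol/L

0.02020 M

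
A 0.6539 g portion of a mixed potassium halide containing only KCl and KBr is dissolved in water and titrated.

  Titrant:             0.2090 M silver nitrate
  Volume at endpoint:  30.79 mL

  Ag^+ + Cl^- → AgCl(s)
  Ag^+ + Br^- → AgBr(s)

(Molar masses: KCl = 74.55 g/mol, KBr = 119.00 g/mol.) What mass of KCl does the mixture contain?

n(AgNO3) = 0.03079 × 0.2090 = 6.435 × 10^-3 mol
Let x = n(KCl), y = n(KBr).
Titrant: 1x + 1y = 6.435 × 10^-3;  mass: 74.55x + 119.00y = 0.6539
Solving, x = 2.517 × 10^-3 mol, y = 3.918 × 10^-3 mol
mass of KCl = 2.517 × 10^-3 × 74.55 = 0.1876 g

0.1876 g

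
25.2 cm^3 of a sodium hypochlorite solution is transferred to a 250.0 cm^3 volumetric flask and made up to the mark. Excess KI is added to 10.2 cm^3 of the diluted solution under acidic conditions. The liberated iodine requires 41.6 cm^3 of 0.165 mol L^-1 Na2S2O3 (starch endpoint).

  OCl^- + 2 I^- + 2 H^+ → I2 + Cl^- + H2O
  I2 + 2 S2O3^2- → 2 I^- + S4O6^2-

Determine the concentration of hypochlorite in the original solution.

n(S2O3^2-) = 0.0416 × 0.165 = 6.86 × 10^-3 mol
n(I2) = n(S2O3^2-)/2 = 3.43 × 10^-3 mol
n(OCl^-) in the aliquot = 3.43 × 10^-3 mol (1:1 ratio)
[OCl^-]_dilute = 3.43 × 10^-3 / 0.0102 = 0.336 mol/L
[OCl^-]_original = 0.336 × 250.0/25.2 = 3.34 mol/L

3.34 mol/L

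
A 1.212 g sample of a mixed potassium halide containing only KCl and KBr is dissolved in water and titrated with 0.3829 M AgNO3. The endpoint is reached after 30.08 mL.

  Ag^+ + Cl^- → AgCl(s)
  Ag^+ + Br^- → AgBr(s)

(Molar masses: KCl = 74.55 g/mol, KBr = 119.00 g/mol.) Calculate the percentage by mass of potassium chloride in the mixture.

21.95 %

n(AgNO3) = 0.03008 × 0.3829 = 0.01152 mol
Let x = n(KCl), y = n(KBr).
Titrant: 1x + 1y = 0.01152;  mass: 74.55x + 119.00y = 1.212
Solving, x = 3.568 × 10^-3 mol, y = 7.950 × 10^-3 mol
mass of KCl = 3.568 × 10^-3 × 74.55 = 0.2660 g
% KCl = 0.2660 / 1.212 × 100 = 21.95 %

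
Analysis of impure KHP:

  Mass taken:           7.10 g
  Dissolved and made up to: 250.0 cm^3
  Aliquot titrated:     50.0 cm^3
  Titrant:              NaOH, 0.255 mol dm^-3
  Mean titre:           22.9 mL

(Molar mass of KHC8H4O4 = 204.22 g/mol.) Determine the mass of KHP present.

KHC8H4O4 + NaOH → KNaC8H4O4 + H2O
n(NaOH) per titration = 0.0229 × 0.255 = 5.84 × 10^-3 mol
n(KHC8H4O4) in each aliquot = 5.84 × 10^-3 mol (1:1 ratio)
n(KHC8H4O4) in the whole flask = 5.84 × 10^-3 × 250.0/50.0 = 0.0292 mol
mass of KHC8H4O4 = 0.0292 × 204.22 = 5.96 g

5.96 g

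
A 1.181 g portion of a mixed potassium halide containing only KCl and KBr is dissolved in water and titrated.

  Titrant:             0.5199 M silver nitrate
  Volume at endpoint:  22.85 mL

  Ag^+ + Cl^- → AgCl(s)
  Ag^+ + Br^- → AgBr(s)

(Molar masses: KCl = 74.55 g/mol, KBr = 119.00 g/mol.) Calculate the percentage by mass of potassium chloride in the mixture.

33.04 %

n(AgNO3) = 0.02285 × 0.5199 = 0.01188 mol
Let x = n(KCl), y = n(KBr).
Titrant: 1x + 1y = 0.01188;  mass: 74.55x + 119.00y = 1.181
Solving, x = 5.235 × 10^-3 mol, y = 6.645 × 10^-3 mol
mass of KCl = 5.235 × 10^-3 × 74.55 = 0.3903 g
% KCl = 0.3903 / 1.181 × 100 = 33.04 %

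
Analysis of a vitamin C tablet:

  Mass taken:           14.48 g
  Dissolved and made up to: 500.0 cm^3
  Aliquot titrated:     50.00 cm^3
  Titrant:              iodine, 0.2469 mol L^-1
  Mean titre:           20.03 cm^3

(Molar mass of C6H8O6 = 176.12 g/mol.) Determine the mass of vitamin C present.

C6H8O6 + I2 → C6H6O6 + 2 HI
n(I2) per titration = 0.02003 × 0.2469 = 4.945 × 10^-3 mol
n(C6H8O6) in each aliquot = 4.945 × 10^-3 mol (1:1 ratio)
n(C6H8O6) in the whole flask = 4.945 × 10^-3 × 500.0/50.00 = 0.04945 mol
mass of C6H8O6 = 0.04945 × 176.12 = 8.710 g

8.710 g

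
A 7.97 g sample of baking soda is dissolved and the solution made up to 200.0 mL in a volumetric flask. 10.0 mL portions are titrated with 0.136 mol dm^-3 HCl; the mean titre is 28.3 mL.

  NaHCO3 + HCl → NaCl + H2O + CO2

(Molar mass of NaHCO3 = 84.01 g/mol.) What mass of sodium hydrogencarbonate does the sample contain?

n(HCl) per titration = 0.0283 × 0.136 = 3.85 × 10^-3 mol
n(NaHCO3) in each aliquot = 3.85 × 10^-3 mol (1:1 ratio)
n(NaHCO3) in the whole flask = 3.85 × 10^-3 × 200.0/10.0 = 0.0770 mol
mass of NaHCO3 = 0.0770 × 84.01 = 6.47 g

6.47 g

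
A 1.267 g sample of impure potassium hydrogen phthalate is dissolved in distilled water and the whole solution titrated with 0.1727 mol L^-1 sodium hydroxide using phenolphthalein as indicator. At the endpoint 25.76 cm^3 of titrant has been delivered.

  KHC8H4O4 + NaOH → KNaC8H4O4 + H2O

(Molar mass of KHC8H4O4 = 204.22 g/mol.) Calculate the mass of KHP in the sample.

n(NaOH) = 0.02576 L × 0.1727 mol/L = 4.449 × 10^-3 mol
n(KHC8H4O4) = 4.449 × 10^-3 mol (1:1 ratio)
mass of KHC8H4O4 = 4.449 × 10^-3 × 204.22 g/mol = 0.9085 g

0.9085 g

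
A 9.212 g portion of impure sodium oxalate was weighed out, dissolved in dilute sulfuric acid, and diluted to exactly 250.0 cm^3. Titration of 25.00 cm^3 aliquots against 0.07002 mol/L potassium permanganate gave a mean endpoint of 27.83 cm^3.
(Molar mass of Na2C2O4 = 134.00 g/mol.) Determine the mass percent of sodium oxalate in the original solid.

2 MnO4^- + 5 C2O4^2- + 16 H^+ → 2 Mn^2+ + 10 CO2 + 8 H2O
n(KMnO4) per titration = 0.02783 × 0.07002 = 1.949 × 10^-3 mol
From the 5:2 ratio, n(Na2C2O4) in each aliquot = 5/2 × 1.949 × 10^-3 = 4.872 × 10^-3 mol
n(Na2C2O4) in the whole flask = 4.872 × 10^-3 × 250.0/25.00 = 0.04872 mol
mass of Na2C2O4 = 0.04872 × 134.00 = 6.528 g
% Na2C2O4 = 6.528 / 9.212 × 100 = 70.86 %

70.86 %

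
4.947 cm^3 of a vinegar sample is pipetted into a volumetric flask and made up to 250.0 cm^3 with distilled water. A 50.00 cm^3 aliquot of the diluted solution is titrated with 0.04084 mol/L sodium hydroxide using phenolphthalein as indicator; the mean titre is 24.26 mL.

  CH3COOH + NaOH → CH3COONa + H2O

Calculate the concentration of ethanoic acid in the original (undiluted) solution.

1.001 mol/L

n(NaOH) = 0.02426 × 0.04084 = 9.908 × 10^-4 mol
n(CH3COOH) in the aliquot = 9.908 × 10^-4 mol (1:1 ratio)
[CH3COOH]_dilute = 9.908 × 10^-4 / 0.05000 = 0.01982 mol/L
Dilution factor = 250.0 / 4.947 = 50.54
[CH3COOH]_stock = 0.01982 × 50.54 = 1.001 mol/L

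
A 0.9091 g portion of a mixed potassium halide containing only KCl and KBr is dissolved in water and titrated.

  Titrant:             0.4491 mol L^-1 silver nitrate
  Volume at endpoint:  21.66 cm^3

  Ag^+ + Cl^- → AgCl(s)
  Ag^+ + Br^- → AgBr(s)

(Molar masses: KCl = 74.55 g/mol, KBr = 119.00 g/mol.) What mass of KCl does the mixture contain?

n(AgNO3) = 0.02166 × 0.4491 = 9.728 × 10^-3 mol
Let x = n(KCl), y = n(KBr).
Titrant: 1x + 1y = 9.728 × 10^-3;  mass: 74.55x + 119.00y = 0.9091
Solving, x = 5.590 × 10^-3 mol, y = 4.138 × 10^-3 mol
mass of KCl = 5.590 × 10^-3 × 74.55 = 0.4167 g

0.4167 g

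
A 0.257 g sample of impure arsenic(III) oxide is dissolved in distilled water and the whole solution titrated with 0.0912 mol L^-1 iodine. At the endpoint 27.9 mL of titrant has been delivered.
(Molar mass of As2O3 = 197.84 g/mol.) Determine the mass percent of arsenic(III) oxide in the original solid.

97.9 %

As2O3 + 2 I2 + 2 H2O → As2O5 + 4 HI
n(I2) = 0.0279 L × 0.0912 mol/L = 2.54 × 10^-3 mol
From the 1:2 ratio, n(As2O3) = 1/2 × 2.54 × 10^-3 = 1.27 × 10^-3 mol
mass of As2O3 = 1.27 × 10^-3 × 197.84 g/mol = 0.252 g
% As2O3 = 0.252 / 0.257 × 100 = 97.9 %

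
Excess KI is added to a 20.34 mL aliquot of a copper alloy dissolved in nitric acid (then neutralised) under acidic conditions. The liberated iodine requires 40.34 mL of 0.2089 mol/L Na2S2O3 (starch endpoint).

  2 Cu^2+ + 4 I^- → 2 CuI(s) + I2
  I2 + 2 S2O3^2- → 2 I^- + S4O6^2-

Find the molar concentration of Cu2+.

0.4143 mol/L

n(S2O3^2-) = 0.04034 × 0.2089 = 8.427 × 10^-3 mol
n(I2) = n(S2O3^2-)/2 = 4.214 × 10^-3 mol
From the 2:1 ratio, n(Cu2+) in the aliquot = 2/1 × 4.214 × 10^-3 = 8.427 × 10^-3 mol
[Cu2+] = 8.427 × 10^-3 / 0.02034 = 0.4143 mol/L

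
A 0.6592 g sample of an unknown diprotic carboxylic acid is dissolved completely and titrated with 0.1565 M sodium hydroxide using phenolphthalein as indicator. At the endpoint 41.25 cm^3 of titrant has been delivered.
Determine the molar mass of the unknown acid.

n(NaOH) = 0.04125 L × 0.1565 mol/L = 6.456 × 10^-3 mol
From the 1:2 ratio, n(H2A) = 1/2 × 6.456 × 10^-3 = 3.228 × 10^-3 mol
M = m / n = 0.6592 g / 3.228 × 10^-3 mol = 204.2 g/mol

204.2 g/mol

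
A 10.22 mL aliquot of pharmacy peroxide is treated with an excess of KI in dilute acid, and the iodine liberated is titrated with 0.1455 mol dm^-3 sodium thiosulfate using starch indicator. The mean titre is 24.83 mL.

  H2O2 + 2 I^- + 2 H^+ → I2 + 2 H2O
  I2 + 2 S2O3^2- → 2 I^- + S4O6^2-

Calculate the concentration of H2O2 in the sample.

0.1767 mol/L

n(S2O3^2-) = 0.02483 × 0.1455 = 3.613 × 10^-3 mol
n(I2) = n(S2O3^2-)/2 = 1.806 × 10^-3 mol
n(H2O2) in the aliquot = 1.806 × 10^-3 mol (1:1 ratio)
[H2O2] = 1.806 × 10^-3 / 0.01022 = 0.1767 mol/L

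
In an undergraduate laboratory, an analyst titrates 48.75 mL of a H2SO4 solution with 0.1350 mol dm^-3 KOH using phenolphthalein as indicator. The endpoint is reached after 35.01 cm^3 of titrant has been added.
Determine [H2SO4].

0.04848 mol/L

H2SO4 + 2 KOH → K2SO4 + 2 H2O
n(KOH) = 0.03501 L × 0.1350 mol/L = 4.726 × 10^-3 mol
From the 1:2 mole ratio, n(H2SO4) = 1/2 × 4.726 × 10^-3 = 2.363 × 10^-3 mol
[H2SO4] = 2.363 × 10^-3 mol / 0.04875 L = 0.04848 mol/L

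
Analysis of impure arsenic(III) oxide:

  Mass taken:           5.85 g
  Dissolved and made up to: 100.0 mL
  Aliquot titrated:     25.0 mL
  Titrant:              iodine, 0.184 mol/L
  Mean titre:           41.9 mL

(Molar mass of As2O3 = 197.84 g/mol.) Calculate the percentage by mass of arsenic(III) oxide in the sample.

52.1 %

As2O3 + 2 I2 + 2 H2O → As2O5 + 4 HI
n(I2) per titration = 0.0419 × 0.184 = 7.71 × 10^-3 mol
From the 1:2 ratio, n(As2O3) in each aliquot = 1/2 × 7.71 × 10^-3 = 3.85 × 10^-3 mol
n(As2O3) in the whole flask = 3.85 × 10^-3 × 100.0/25.0 = 0.0154 mol
mass of As2O3 = 0.0154 × 197.84 = 3.05 g
% As2O3 = 3.05 / 5.85 × 100 = 52.1 %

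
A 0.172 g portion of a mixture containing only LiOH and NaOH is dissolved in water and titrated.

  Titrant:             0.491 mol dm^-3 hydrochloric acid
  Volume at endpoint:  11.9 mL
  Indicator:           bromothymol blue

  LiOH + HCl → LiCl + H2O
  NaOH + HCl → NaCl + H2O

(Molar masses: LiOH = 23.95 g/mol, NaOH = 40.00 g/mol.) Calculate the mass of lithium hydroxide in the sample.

n(HCl) = 0.0119 × 0.491 = 5.84 × 10^-3 mol
Let x = n(LiOH), y = n(NaOH).
Titrant: 1x + 1y = 5.84 × 10^-3;  mass: 23.95x + 40.00y = 0.172
Solving, x = 3.85 × 10^-3 mol, y = 2.00 × 10^-3 mol
mass of LiOH = 3.85 × 10^-3 × 23.95 = 0.0921 g

0.0921 g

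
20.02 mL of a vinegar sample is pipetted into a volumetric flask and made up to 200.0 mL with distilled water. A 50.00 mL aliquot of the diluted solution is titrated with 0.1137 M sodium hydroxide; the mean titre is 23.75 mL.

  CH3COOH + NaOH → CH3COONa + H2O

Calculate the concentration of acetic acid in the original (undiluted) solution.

n(NaOH) = 0.02375 × 0.1137 = 2.700 × 10^-3 mol
n(CH3COOH) in the aliquot = 2.700 × 10^-3 mol (1:1 ratio)
[CH3COOH]_dilute = 2.700 × 10^-3 / 0.05000 = 0.05401 mol/L
Dilution factor = 200.0 / 20.02 = 9.990
[CH3COOH]_stock = 0.05401 × 9.990 = 0.5395 mol/L

0.5395 M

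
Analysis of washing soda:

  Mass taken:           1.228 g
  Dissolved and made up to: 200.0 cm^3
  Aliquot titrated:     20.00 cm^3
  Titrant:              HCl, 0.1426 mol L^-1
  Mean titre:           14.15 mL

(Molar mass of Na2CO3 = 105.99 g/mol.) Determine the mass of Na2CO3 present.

Na2CO3 + 2 HCl → 2 NaCl + H2O + CO2
n(HCl) per titration = 0.01415 × 0.1426 = 2.018 × 10^-3 mol
From the 1:2 ratio, n(Na2CO3) in each aliquot = 1/2 × 2.018 × 10^-3 = 1.009 × 10^-3 mol
n(Na2CO3) in the whole flask = 1.009 × 10^-3 × 200.0/20.00 = 0.01009 mol
mass of Na2CO3 = 0.01009 × 105.99 = 1.069 g

1.069 g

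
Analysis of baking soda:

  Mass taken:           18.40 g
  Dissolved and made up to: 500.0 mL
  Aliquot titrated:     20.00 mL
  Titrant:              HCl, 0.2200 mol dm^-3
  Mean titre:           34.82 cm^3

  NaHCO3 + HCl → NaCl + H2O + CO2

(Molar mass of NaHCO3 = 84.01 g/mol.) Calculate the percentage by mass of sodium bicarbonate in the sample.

n(HCl) per titration = 0.03482 × 0.2200 = 7.660 × 10^-3 mol
n(NaHCO3) in each aliquot = 7.660 × 10^-3 mol (1:1 ratio)
n(NaHCO3) in the whole flask = 7.660 × 10^-3 × 500.0/20.00 = 0.1915 mol
mass of NaHCO3 = 0.1915 × 84.01 = 16.09 g
% NaHCO3 = 16.09 / 18.40 × 100 = 87.44 %

87.44 %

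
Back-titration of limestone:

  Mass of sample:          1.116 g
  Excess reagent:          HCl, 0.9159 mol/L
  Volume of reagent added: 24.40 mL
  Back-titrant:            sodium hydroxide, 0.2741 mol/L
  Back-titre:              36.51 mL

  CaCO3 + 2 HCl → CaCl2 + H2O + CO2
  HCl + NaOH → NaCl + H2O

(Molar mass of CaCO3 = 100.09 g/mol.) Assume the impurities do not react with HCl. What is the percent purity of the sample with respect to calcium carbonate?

55.34 %

n(HCl) added = 0.02440 × 0.9159 = 0.02235 mol
n(NaOH) used in back-titration = 0.03651 × 0.2741 = 0.01001 mol
n(HCl) left over = 0.01001 mol (1:1 ratio)
n(HCl) consumed by analyte = 0.02235 − 0.01001 = 0.01234 mol
From the 1:2 ratio, n(CaCO3) = 1/2 × 0.01234 = 6.170 × 10^-3 mol
mass of CaCO3 = 6.170 × 10^-3 × 100.09 = 0.6176 g
% CaCO3 = 0.6176 / 1.116 × 100 = 55.34 %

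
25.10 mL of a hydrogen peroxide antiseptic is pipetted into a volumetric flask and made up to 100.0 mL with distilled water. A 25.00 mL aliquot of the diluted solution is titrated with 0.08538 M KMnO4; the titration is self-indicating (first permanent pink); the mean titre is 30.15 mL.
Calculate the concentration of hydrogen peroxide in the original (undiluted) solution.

1.026 M

2 MnO4^- + 5 H2O2 + 6 H^+ → 2 Mn^2+ + 5 O2 + 8 H2O
n(KMnO4) = 0.03015 × 0.08538 = 2.574 × 10^-3 mol
From the 5:2 ratio, n(H2O2) in the aliquot = 5/2 × 2.574 × 10^-3 = 6.436 × 10^-3 mol
[H2O2]_dilute = 6.436 × 10^-3 / 0.02500 = 0.2574 mol/L
Dilution factor = 100.0 / 25.10 = 3.984
[H2O2]_stock = 0.2574 × 3.984 = 1.026 mol/L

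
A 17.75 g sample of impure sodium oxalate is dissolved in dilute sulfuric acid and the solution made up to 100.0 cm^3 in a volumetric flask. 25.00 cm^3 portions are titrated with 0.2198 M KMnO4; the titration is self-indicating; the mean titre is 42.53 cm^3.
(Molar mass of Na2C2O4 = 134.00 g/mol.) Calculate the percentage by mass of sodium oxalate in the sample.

70.57 %

2 MnO4^- + 5 C2O4^2- + 16 H^+ → 2 Mn^2+ + 10 CO2 + 8 H2O
n(KMnO4) per titration = 0.04253 × 0.2198 = 9.348 × 10^-3 mol
From the 5:2 ratio, n(Na2C2O4) in each aliquot = 5/2 × 9.348 × 10^-3 = 0.02337 mol
n(Na2C2O4) in the whole flask = 0.02337 × 100.0/25.00 = 0.09348 mol
mass of Na2C2O4 = 0.09348 × 134.00 = 12.53 g
% Na2C2O4 = 12.53 / 17.75 × 100 = 70.57 %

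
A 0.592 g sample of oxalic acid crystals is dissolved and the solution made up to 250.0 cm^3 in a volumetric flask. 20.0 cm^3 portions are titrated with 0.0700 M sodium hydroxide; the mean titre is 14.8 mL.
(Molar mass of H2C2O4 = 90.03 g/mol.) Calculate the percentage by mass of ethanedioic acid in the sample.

98.5 %

H2C2O4 + 2 NaOH → Na2C2O4 + 2 H2O
n(NaOH) per titration = 0.0148 × 0.0700 = 1.04 × 10^-3 mol
From the 1:2 ratio, n(H2C2O4) in each aliquot = 1/2 × 1.04 × 10^-3 = 5.18 × 10^-4 mol
n(H2C2O4) in the whole flask = 5.18 × 10^-4 × 250.0/20.0 = 6.48 × 10^-3 mol
mass of H2C2O4 = 6.48 × 10^-3 × 90.03 = 0.583 g
% H2C2O4 = 0.583 / 0.592 × 100 = 98.5 %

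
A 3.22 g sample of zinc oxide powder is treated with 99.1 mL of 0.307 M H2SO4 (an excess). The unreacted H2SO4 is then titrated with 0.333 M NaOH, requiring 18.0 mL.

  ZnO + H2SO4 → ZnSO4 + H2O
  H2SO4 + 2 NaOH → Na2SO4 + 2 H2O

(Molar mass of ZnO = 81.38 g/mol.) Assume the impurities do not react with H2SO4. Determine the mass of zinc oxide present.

n(H2SO4) added = 0.0991 × 0.307 = 0.0304 mol
n(NaOH) used in back-titration = 0.0180 × 0.333 = 5.99 × 10^-3 mol
From the 1:2 ratio, n(H2SO4) left over = 1/2 × 5.99 × 10^-3 = 3.00 × 10^-3 mol
n(H2SO4) consumed by analyte = 0.0304 − 3.00 × 10^-3 = 0.0274 mol
n(ZnO) = 0.0274 mol (1:1 ratio)
mass of ZnO = 0.0274 × 81.38 = 2.23 g

2.23 g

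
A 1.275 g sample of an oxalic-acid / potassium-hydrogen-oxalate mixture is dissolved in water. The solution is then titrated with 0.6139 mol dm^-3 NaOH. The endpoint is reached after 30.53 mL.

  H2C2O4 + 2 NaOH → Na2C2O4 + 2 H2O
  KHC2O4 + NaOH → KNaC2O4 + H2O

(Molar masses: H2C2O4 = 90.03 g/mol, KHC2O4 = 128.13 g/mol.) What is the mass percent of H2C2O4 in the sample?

n(NaOH) = 0.03053 × 0.6139 = 0.01874 mol
Let x = n(H2C2O4), y = n(KHC2O4).
Titrant: 2x + 1y = 0.01874;  mass: 90.03x + 128.13y = 1.275
Solving, x = 6.777 × 10^-3 mol, y = 5.189 × 10^-3 mol
mass of H2C2O4 = 6.777 × 10^-3 × 90.03 = 0.6101 g
% H2C2O4 = 0.6101 / 1.275 × 100 = 47.85 %

47.85 %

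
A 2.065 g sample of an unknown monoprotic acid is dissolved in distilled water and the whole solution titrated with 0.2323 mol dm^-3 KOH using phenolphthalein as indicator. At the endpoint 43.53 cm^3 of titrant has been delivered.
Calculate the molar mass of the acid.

n(KOH) = 0.04353 L × 0.2323 mol/L = 0.01011 mol
n(HA) = 0.01011 mol (1:1 ratio)
M = m / n = 2.065 g / 0.01011 mol = 204.2 g/mol

204.2 g/mol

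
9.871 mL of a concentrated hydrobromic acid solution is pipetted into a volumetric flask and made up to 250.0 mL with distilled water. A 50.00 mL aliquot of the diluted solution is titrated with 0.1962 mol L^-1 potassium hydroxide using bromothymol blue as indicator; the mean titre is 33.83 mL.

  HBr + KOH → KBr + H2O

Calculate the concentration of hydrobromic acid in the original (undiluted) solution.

3.362 mol/L

n(KOH) = 0.03383 × 0.1962 = 6.637 × 10^-3 mol
n(HBr) in the aliquot = 6.637 × 10^-3 mol (1:1 ratio)
[HBr]_dilute = 6.637 × 10^-3 / 0.05000 = 0.1327 mol/L
Dilution factor = 250.0 / 9.871 = 25.33
[HBr]_stock = 0.1327 × 25.33 = 3.362 mol/L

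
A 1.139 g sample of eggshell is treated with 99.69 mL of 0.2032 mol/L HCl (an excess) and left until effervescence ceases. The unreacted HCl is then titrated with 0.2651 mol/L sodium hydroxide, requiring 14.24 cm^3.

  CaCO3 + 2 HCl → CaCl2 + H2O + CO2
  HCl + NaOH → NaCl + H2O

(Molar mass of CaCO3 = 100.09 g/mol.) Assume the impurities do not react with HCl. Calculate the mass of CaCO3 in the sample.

0.8248 g

n(HCl) added = 0.09969 × 0.2032 = 0.02026 mol
n(NaOH) used in back-titration = 0.01424 × 0.2651 = 3.775 × 10^-3 mol
n(HCl) left over = 3.775 × 10^-3 mol (1:1 ratio)
n(HCl) consumed by analyte = 0.02026 − 3.775 × 10^-3 = 0.01648 mol
From the 1:2 ratio, n(CaCO3) = 1/2 × 0.01648 = 8.241 × 10^-3 mol
mass of CaCO3 = 8.241 × 10^-3 × 100.09 = 0.8248 g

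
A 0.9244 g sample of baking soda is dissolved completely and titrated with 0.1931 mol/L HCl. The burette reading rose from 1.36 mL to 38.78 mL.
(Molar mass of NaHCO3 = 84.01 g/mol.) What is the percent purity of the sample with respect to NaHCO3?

65.67 %

NaHCO3 + HCl → NaCl + H2O + CO2
n(HCl) = 0.03742 L × 0.1931 mol/L = 7.226 × 10^-3 mol
n(NaHCO3) = 7.226 × 10^-3 mol (1:1 ratio)
mass of NaHCO3 = 7.226 × 10^-3 × 84.01 g/mol = 0.6070 g
% NaHCO3 = 0.6070 / 0.9244 × 100 = 65.67 %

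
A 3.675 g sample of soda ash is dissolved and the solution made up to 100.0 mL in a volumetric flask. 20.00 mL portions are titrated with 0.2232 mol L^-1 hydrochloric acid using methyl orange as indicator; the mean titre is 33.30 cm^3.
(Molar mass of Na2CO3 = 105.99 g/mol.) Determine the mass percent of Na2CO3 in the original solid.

Na2CO3 + 2 HCl → 2 NaCl + H2O + CO2
n(HCl) per titration = 0.03330 × 0.2232 = 7.433 × 10^-3 mol
From the 1:2 ratio, n(Na2CO3) in each aliquot = 1/2 × 7.433 × 10^-3 = 3.716 × 10^-3 mol
n(Na2CO3) in the whole flask = 3.716 × 10^-3 × 100.0/20.00 = 0.01858 mol
mass of Na2CO3 = 0.01858 × 105.99 = 1.969 g
% Na2CO3 = 1.969 / 3.675 × 100 = 53.59 %

53.59 %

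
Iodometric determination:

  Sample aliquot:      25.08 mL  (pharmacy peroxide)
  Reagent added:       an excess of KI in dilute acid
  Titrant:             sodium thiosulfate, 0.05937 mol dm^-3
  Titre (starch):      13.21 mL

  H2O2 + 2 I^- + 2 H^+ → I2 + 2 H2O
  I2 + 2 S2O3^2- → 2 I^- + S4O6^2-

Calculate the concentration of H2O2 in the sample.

0.01564 mol/L

n(S2O3^2-) = 0.01321 × 0.05937 = 7.843 × 10^-4 mol
n(I2) = n(S2O3^2-)/2 = 3.921 × 10^-4 mol
n(H2O2) in the aliquot = 3.921 × 10^-4 mol (1:1 ratio)
[H2O2] = 3.921 × 10^-4 / 0.02508 = 0.01564 mol/L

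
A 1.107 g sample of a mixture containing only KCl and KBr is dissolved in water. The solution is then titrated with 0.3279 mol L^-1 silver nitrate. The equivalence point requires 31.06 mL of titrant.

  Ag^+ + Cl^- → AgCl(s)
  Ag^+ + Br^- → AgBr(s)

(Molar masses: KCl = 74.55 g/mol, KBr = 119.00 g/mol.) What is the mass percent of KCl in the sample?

15.90 %

n(AgNO3) = 0.03106 × 0.3279 = 0.01018 mol
Let x = n(KCl), y = n(KBr).
Titrant: 1x + 1y = 0.01018;  mass: 74.55x + 119.00y = 1.107
Solving, x = 2.361 × 10^-3 mol, y = 7.823 × 10^-3 mol
mass of KCl = 2.361 × 10^-3 × 74.55 = 0.1760 g
% KCl = 0.1760 / 1.107 × 100 = 15.90 %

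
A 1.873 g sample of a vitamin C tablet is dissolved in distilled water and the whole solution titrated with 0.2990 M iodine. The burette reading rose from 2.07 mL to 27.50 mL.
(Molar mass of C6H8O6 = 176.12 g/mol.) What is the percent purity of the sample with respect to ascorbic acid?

C6H8O6 + I2 → C6H6O6 + 2 HI
n(I2) = 0.02543 L × 0.2990 mol/L = 7.604 × 10^-3 mol
n(C6H8O6) = 7.604 × 10^-3 mol (1:1 ratio)
mass of C6H8O6 = 7.604 × 10^-3 × 176.12 g/mol = 1.339 g
% C6H8O6 = 1.339 / 1.873 × 100 = 71.50 %

71.50 %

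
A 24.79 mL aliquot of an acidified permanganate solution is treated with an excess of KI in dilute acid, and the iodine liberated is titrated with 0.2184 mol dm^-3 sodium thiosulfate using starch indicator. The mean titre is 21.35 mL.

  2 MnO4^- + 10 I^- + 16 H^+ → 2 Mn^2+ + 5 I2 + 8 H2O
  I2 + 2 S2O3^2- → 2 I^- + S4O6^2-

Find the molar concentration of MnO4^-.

0.03762 mol/L

n(S2O3^2-) = 0.02135 × 0.2184 = 4.663 × 10^-3 mol
n(I2) = n(S2O3^2-)/2 = 2.331 × 10^-3 mol
From the 2:5 ratio, n(MnO4^-) in the aliquot = 2/5 × 2.331 × 10^-3 = 9.326 × 10^-4 mol
[MnO4^-] = 9.326 × 10^-4 / 0.02479 = 0.03762 mol/L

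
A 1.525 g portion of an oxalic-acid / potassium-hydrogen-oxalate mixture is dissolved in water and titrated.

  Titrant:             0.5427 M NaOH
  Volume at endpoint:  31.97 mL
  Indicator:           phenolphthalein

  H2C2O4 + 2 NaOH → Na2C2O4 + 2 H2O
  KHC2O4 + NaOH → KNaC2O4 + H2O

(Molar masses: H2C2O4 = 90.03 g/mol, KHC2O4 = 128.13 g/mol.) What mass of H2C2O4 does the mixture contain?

0.3781 g

n(NaOH) = 0.03197 × 0.5427 = 0.01735 mol
Let x = n(H2C2O4), y = n(KHC2O4).
Titrant: 2x + 1y = 0.01735;  mass: 90.03x + 128.13y = 1.525
Solving, x = 4.199 × 10^-3 mol, y = 8.951 × 10^-3 mol
mass of H2C2O4 = 4.199 × 10^-3 × 90.03 = 0.3781 g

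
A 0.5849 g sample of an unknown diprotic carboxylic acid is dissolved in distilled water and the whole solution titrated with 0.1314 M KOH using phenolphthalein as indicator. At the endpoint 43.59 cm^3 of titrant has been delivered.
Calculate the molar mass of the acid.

n(KOH) = 0.04359 L × 0.1314 mol/L = 5.728 × 10^-3 mol
From the 1:2 ratio, n(H2A) = 1/2 × 5.728 × 10^-3 = 2.864 × 10^-3 mol
M = m / n = 0.5849 g / 2.864 × 10^-3 mol = 204.2 g/mol

204.2 g/mol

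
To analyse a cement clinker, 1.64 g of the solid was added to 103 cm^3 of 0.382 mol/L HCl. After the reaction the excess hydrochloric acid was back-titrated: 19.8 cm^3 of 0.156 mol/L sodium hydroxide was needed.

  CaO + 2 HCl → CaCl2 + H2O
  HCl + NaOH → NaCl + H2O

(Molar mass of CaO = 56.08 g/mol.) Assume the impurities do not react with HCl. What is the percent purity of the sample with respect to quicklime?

62.0 %

n(HCl) added = 0.103 × 0.382 = 0.0393 mol
n(NaOH) used in back-titration = 0.0198 × 0.156 = 3.09 × 10^-3 mol
n(HCl) left over = 3.09 × 10^-3 mol (1:1 ratio)
n(HCl) consumed by analyte = 0.0393 − 3.09 × 10^-3 = 0.0363 mol
From the 1:2 ratio, n(CaO) = 1/2 × 0.0363 = 0.0181 mol
mass of CaO = 0.0181 × 56.08 = 1.02 g
% CaO = 1.02 / 1.64 × 100 = 62.0 %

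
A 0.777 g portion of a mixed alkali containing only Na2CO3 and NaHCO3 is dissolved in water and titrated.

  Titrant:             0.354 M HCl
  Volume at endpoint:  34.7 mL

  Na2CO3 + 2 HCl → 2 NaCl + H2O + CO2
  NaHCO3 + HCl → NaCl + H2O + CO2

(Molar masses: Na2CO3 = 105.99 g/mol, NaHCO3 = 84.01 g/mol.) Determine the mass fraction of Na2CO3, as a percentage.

n(HCl) = 0.0347 × 0.354 = 0.0123 mol
Let x = n(Na2CO3), y = n(NaHCO3).
Titrant: 2x + 1y = 0.0123;  mass: 105.99x + 84.01y = 0.777
Solving, x = 4.11 × 10^-3 mol, y = 4.06 × 10^-3 mol
mass of Na2CO3 = 4.11 × 10^-3 × 105.99 = 0.436 g
% Na2CO3 = 0.436 / 0.777 × 100 = 56.1 %

56.1 %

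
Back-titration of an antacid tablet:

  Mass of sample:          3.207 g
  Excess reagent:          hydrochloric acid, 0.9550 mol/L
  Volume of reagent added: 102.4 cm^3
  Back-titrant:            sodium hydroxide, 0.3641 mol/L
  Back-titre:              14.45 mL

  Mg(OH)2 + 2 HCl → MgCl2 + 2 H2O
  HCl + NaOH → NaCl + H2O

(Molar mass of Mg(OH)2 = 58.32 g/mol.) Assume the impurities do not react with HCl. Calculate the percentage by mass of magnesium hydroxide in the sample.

n(HCl) added = 0.1024 × 0.9550 = 0.09779 mol
n(NaOH) used in back-titration = 0.01445 × 0.3641 = 5.261 × 10^-3 mol
n(HCl) left over = 5.261 × 10^-3 mol (1:1 ratio)
n(HCl) consumed by analyte = 0.09779 − 5.261 × 10^-3 = 0.09253 mol
From the 1:2 ratio, n(Mg(OH)2) = 1/2 × 0.09253 = 0.04627 mol
mass of Mg(OH)2 = 0.04627 × 58.32 = 2.698 g
% Mg(OH)2 = 2.698 / 3.207 × 100 = 84.13 %

84.13 %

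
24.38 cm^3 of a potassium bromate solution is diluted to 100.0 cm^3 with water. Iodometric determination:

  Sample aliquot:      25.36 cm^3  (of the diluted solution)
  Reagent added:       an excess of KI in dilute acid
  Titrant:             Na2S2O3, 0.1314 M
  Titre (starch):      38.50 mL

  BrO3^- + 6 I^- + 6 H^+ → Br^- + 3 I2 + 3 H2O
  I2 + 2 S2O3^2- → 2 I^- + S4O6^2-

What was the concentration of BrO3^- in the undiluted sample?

0.1364 M

n(S2O3^2-) = 0.03850 × 0.1314 = 5.059 × 10^-3 mol
n(I2) = n(S2O3^2-)/2 = 2.529 × 10^-3 mol
From the 1:3 ratio, n(BrO3^-) in the aliquot = 1/3 × 2.529 × 10^-3 = 8.431 × 10^-4 mol
[BrO3^-]_dilute = 8.431 × 10^-4 / 0.02536 = 0.03325 mol/L
[BrO3^-]_original = 0.03325 × 100.0/24.38 = 0.1364 mol/L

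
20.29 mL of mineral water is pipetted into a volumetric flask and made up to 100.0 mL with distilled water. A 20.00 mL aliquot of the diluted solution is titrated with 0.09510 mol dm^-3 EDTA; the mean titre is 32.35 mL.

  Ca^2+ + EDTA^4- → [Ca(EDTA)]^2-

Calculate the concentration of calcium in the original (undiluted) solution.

n(EDTA) = 0.03235 × 0.09510 = 3.076 × 10^-3 mol
n(Ca2+) in the aliquot = 3.076 × 10^-3 mol (1:1 ratio)
[Ca2+]_dilute = 3.076 × 10^-3 / 0.02000 = 0.1538 mol/L
Dilution factor = 100.0 / 20.29 = 4.929
[Ca2+]_stock = 0.1538 × 4.929 = 0.7581 mol/L

0.7581 mol/L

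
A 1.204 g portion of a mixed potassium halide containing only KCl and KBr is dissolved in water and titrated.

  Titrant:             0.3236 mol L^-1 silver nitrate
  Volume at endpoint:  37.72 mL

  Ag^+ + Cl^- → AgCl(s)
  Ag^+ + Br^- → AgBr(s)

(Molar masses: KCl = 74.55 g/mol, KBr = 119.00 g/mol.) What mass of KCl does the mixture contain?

0.4168 g

n(AgNO3) = 0.03772 × 0.3236 = 0.01221 mol
Let x = n(KCl), y = n(KBr).
Titrant: 1x + 1y = 0.01221;  mass: 74.55x + 119.00y = 1.204
Solving, x = 5.591 × 10^-3 mol, y = 6.615 × 10^-3 mol
mass of KCl = 5.591 × 10^-3 × 74.55 = 0.4168 g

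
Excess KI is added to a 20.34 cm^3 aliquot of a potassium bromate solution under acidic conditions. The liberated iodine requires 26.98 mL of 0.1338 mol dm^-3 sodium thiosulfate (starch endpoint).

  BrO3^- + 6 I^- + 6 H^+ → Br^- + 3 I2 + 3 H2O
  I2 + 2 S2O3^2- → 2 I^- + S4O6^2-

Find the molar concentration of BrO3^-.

n(S2O3^2-) = 0.02698 × 0.1338 = 3.610 × 10^-3 mol
n(I2) = n(S2O3^2-)/2 = 1.805 × 10^-3 mol
From the 1:3 ratio, n(BrO3^-) in the aliquot = 1/3 × 1.805 × 10^-3 = 6.017 × 10^-4 mol
[BrO3^-] = 6.017 × 10^-4 / 0.02034 = 0.02958 mol/L

0.02958 mol/L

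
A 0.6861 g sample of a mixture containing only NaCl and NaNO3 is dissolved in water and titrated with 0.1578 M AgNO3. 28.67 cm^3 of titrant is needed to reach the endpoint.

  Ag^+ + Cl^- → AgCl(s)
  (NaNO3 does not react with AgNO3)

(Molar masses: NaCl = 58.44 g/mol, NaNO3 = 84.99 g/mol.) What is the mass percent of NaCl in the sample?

38.54 %

n(AgNO3) = 0.02867 × 0.1578 = 4.524 × 10^-3 mol
Let x = n(NaCl), y = n(NaNO3).
Titrant: 1x = 4.524 × 10^-3;  mass: 58.44x + 84.99y = 0.6861
Solving, x = 4.524 × 10^-3 mol, y = 4.962 × 10^-3 mol
mass of NaCl = 4.524 × 10^-3 × 58.44 = 0.2644 g
% NaCl = 0.2644 / 0.6861 × 100 = 38.54 %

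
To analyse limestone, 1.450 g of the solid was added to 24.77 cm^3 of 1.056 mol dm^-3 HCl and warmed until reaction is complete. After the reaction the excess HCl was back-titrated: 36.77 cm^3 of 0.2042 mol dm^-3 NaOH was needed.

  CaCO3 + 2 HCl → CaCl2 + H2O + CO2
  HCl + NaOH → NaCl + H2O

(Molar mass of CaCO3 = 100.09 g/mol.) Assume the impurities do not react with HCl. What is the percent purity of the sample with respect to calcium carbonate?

n(HCl) added = 0.02477 × 1.056 = 0.02616 mol
n(NaOH) used in back-titration = 0.03677 × 0.2042 = 7.508 × 10^-3 mol
n(HCl) left over = 7.508 × 10^-3 mol (1:1 ratio)
n(HCl) consumed by analyte = 0.02616 − 7.508 × 10^-3 = 0.01865 mol
From the 1:2 ratio, n(CaCO3) = 1/2 × 0.01865 = 9.324 × 10^-3 mol
mass of CaCO3 = 9.324 × 10^-3 × 100.09 = 0.9333 g
% CaCO3 = 0.9333 / 1.450 × 100 = 64.36 %

64.36 %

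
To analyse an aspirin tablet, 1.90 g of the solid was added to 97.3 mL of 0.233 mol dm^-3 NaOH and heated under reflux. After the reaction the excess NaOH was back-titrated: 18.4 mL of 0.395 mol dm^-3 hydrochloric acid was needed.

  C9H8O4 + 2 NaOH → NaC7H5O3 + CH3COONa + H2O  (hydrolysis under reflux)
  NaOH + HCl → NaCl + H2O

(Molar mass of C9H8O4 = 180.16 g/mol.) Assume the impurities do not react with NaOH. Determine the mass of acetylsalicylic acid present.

n(NaOH) added = 0.0973 × 0.233 = 0.0227 mol
n(HCl) used in back-titration = 0.0184 × 0.395 = 7.27 × 10^-3 mol
n(NaOH) left over = 7.27 × 10^-3 mol (1:1 ratio)
n(NaOH) consumed by analyte = 0.0227 − 7.27 × 10^-3 = 0.0154 mol
From the 1:2 ratio, n(C9H8O4) = 1/2 × 0.0154 = 7.70 × 10^-3 mol
mass of C9H8O4 = 7.70 × 10^-3 × 180.16 = 1.39 g

1.39 g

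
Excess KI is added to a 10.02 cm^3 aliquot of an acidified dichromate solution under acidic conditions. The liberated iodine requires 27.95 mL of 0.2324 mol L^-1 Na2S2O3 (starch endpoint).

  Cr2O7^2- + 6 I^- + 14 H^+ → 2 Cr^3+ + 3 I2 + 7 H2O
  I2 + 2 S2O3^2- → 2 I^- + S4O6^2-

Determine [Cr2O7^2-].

n(S2O3^2-) = 0.02795 × 0.2324 = 6.496 × 10^-3 mol
n(I2) = n(S2O3^2-)/2 = 3.248 × 10^-3 mol
From the 1:3 ratio, n(Cr2O7^2-) in the aliquot = 1/3 × 3.248 × 10^-3 = 1.083 × 10^-3 mol
[Cr2O7^2-] = 1.083 × 10^-3 / 0.01002 = 0.1080 mol/L

0.1080 mol/L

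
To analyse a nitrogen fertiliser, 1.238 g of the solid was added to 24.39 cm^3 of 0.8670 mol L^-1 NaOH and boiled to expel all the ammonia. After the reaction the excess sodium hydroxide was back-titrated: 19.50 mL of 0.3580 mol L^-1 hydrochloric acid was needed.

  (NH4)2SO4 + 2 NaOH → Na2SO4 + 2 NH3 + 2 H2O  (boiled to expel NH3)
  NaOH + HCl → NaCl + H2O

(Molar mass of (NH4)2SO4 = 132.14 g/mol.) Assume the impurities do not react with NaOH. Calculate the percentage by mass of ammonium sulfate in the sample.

75.60 %

n(NaOH) added = 0.02439 × 0.8670 = 0.02115 mol
n(HCl) used in back-titration = 0.01950 × 0.3580 = 6.981 × 10^-3 mol
n(NaOH) left over = 6.981 × 10^-3 mol (1:1 ratio)
n(NaOH) consumed by analyte = 0.02115 − 6.981 × 10^-3 = 0.01417 mol
From the 1:2 ratio, n((NH4)2SO4) = 1/2 × 0.01417 = 7.083 × 10^-3 mol
mass of (NH4)2SO4 = 7.083 × 10^-3 × 132.14 = 0.9359 g
% (NH4)2SO4 = 0.9359 / 1.238 × 100 = 75.60 %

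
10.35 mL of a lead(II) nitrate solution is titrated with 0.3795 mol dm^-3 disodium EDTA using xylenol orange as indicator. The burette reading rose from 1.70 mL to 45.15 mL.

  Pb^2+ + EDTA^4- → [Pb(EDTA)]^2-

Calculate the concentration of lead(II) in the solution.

1.593 mol/L

n(EDTA) = 0.04345 L × 0.3795 mol/L = 0.01649 mol
n(Pb2+) = 0.01649 mol (1:1 mole ratio)
[Pb2+] = 0.01649 mol / 0.01035 L = 1.593 mol/L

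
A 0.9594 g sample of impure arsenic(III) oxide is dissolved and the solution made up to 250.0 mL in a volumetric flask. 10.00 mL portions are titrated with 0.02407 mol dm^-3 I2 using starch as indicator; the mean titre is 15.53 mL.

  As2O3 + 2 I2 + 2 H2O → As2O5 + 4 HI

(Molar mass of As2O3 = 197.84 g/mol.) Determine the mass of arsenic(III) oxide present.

n(I2) per titration = 0.01553 × 0.02407 = 3.738 × 10^-4 mol
From the 1:2 ratio, n(As2O3) in each aliquot = 1/2 × 3.738 × 10^-4 = 1.869 × 10^-4 mol
n(As2O3) in the whole flask = 1.869 × 10^-4 × 250.0/10.00 = 4.673 × 10^-3 mol
mass of As2O3 = 4.673 × 10^-3 × 197.84 = 0.9244 g

0.9244 g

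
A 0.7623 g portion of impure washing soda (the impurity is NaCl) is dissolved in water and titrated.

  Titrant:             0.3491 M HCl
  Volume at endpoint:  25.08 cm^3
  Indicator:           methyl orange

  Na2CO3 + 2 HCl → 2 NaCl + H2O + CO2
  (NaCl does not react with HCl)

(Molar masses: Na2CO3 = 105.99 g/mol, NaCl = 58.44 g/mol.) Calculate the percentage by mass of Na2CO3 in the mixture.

60.87 %

n(HCl) = 0.02508 × 0.3491 = 8.755 × 10^-3 mol
Let x = n(Na2CO3), y = n(NaCl).
Titrant: 2x = 8.755 × 10^-3;  mass: 105.99x + 58.44y = 0.7623
Solving, x = 4.378 × 10^-3 mol, y = 5.104 × 10^-3 mol
mass of Na2CO3 = 4.378 × 10^-3 × 105.99 = 0.4640 g
% Na2CO3 = 0.4640 / 0.7623 × 100 = 60.87 %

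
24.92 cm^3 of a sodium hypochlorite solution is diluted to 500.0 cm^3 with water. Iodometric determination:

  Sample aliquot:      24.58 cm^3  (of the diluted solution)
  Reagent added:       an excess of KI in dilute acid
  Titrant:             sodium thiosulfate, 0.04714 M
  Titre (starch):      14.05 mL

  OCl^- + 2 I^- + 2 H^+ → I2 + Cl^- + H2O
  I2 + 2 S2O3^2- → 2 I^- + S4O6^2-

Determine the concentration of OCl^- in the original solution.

0.2703 M

n(S2O3^2-) = 0.01405 × 0.04714 = 6.623 × 10^-4 mol
n(I2) = n(S2O3^2-)/2 = 3.312 × 10^-4 mol
n(OCl^-) in the aliquot = 3.312 × 10^-4 mol (1:1 ratio)
[OCl^-]_dilute = 3.312 × 10^-4 / 0.02458 = 0.01347 mol/L
[OCl^-]_original = 0.01347 × 500.0/24.92 = 0.2703 mol/L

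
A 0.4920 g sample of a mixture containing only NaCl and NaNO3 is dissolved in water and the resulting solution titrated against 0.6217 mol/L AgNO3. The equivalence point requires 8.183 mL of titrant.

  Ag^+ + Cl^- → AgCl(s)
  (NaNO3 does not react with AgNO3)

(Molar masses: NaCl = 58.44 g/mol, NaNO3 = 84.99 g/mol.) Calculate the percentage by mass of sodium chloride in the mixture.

60.43 %

n(AgNO3) = 0.008183 × 0.6217 = 5.087 × 10^-3 mol
Let x = n(NaCl), y = n(NaNO3).
Titrant: 1x = 5.087 × 10^-3;  mass: 58.44x + 84.99y = 0.4920
Solving, x = 5.087 × 10^-3 mol, y = 2.291 × 10^-3 mol
mass of NaCl = 5.087 × 10^-3 × 58.44 = 0.2973 g
% NaCl = 0.2973 / 0.4920 × 100 = 60.43 %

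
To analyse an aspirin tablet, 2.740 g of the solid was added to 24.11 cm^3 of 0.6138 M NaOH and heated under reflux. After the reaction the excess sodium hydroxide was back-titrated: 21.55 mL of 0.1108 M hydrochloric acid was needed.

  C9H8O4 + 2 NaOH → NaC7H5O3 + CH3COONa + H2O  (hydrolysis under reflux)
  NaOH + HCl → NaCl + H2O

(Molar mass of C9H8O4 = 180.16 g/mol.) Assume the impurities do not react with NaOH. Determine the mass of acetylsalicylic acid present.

1.118 g

n(NaOH) added = 0.02411 × 0.6138 = 0.01480 mol
n(HCl) used in back-titration = 0.02155 × 0.1108 = 2.388 × 10^-3 mol
n(NaOH) left over = 2.388 × 10^-3 mol (1:1 ratio)
n(NaOH) consumed by analyte = 0.01480 − 2.388 × 10^-3 = 0.01241 mol
From the 1:2 ratio, n(C9H8O4) = 1/2 × 0.01241 = 6.205 × 10^-3 mol
mass of C9H8O4 = 6.205 × 10^-3 × 180.16 = 1.118 g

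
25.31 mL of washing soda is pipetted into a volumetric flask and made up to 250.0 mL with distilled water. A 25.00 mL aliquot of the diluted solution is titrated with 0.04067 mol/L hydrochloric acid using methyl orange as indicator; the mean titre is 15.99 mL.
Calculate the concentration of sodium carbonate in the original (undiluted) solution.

Na2CO3 + 2 HCl → 2 NaCl + H2O + CO2
n(HCl) = 0.01599 × 0.04067 = 6.503 × 10^-4 mol
From the 1:2 ratio, n(Na2CO3) in the aliquot = 1/2 × 6.503 × 10^-4 = 3.252 × 10^-4 mol
[Na2CO3]_dilute = 3.252 × 10^-4 / 0.02500 = 0.01301 mol/L
Dilution factor = 250.0 / 25.31 = 9.878
[Na2CO3]_stock = 0.01301 × 9.878 = 0.1285 mol/L

0.1285 mol/L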